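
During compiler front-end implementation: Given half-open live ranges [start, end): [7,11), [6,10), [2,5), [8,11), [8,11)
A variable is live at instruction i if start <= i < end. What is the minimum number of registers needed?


Live ranges:
  Var0: [7, 11)
  Var1: [6, 10)
  Var2: [2, 5)
  Var3: [8, 11)
  Var4: [8, 11)
Sweep-line events (position, delta, active):
  pos=2 start -> active=1
  pos=5 end -> active=0
  pos=6 start -> active=1
  pos=7 start -> active=2
  pos=8 start -> active=3
  pos=8 start -> active=4
  pos=10 end -> active=3
  pos=11 end -> active=2
  pos=11 end -> active=1
  pos=11 end -> active=0
Maximum simultaneous active: 4
Minimum registers needed: 4

4


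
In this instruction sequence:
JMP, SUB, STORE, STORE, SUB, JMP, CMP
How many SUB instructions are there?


Scanning instruction sequence for SUB:
  Position 1: JMP
  Position 2: SUB <- MATCH
  Position 3: STORE
  Position 4: STORE
  Position 5: SUB <- MATCH
  Position 6: JMP
  Position 7: CMP
Matches at positions: [2, 5]
Total SUB count: 2

2


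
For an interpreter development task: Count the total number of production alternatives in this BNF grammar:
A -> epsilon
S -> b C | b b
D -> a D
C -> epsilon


Counting alternatives per rule:
  A: 1 alternative(s)
  S: 2 alternative(s)
  D: 1 alternative(s)
  C: 1 alternative(s)
Sum: 1 + 2 + 1 + 1 = 5

5


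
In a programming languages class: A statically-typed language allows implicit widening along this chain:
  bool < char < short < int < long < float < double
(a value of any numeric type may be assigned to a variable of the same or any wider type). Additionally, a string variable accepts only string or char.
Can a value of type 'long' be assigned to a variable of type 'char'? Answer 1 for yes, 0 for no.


Target variable type: char
Source value type: long
Numeric ranks: long=4, char=1
Widening allowed iff rank(source) <= rank(target): 4 <= 1? No
Result: 0

0


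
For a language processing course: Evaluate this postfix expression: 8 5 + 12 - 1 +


Processing tokens left to right:
Push 8, Push 5
Pop 8 and 5, compute 8 + 5 = 13, push 13
Push 12
Pop 13 and 12, compute 13 - 12 = 1, push 1
Push 1
Pop 1 and 1, compute 1 + 1 = 2, push 2
Stack result: 2

2


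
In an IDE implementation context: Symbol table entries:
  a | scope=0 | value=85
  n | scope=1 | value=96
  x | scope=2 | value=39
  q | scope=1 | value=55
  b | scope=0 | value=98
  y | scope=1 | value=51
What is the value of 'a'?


Searching symbol table for 'a':
  a | scope=0 | value=85 <- MATCH
  n | scope=1 | value=96
  x | scope=2 | value=39
  q | scope=1 | value=55
  b | scope=0 | value=98
  y | scope=1 | value=51
Found 'a' at scope 0 with value 85

85


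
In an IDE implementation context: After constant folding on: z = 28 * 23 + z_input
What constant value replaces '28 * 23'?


Identifying constant sub-expression:
  Original: z = 28 * 23 + z_input
  28 and 23 are both compile-time constants
  Evaluating: 28 * 23 = 644
  After folding: z = 644 + z_input

644


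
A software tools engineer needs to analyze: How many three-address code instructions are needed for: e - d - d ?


Expression: e - d - d
Generating three-address code (respecting * over +/- precedence):
  Instruction 1: t1 = e - d
  Instruction 2: t2 = t1 - d
Total instructions: 2

2


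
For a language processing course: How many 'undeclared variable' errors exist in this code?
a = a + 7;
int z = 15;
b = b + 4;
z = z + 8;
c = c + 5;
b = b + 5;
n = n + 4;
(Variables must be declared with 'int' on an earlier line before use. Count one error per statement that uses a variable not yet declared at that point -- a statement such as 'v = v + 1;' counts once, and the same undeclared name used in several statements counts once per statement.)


Scanning code line by line:
  Line 1: use 'a' -> ERROR (undeclared)
  Line 2: declare 'z' -> declared = ['z']
  Line 3: use 'b' -> ERROR (undeclared)
  Line 4: use 'z' -> OK (declared)
  Line 5: use 'c' -> ERROR (undeclared)
  Line 6: use 'b' -> ERROR (undeclared)
  Line 7: use 'n' -> ERROR (undeclared)
Total undeclared variable errors: 5

5


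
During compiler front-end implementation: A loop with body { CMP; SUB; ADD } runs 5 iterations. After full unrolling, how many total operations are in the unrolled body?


Loop body operations: CMP, SUB, ADD (3 ops per iteration)
Unrolling 5 iterations:
  Iteration 1: CMP, SUB, ADD (3 ops)
  Iteration 2: CMP, SUB, ADD (3 ops)
  Iteration 3: CMP, SUB, ADD (3 ops)
  Iteration 4: CMP, SUB, ADD (3 ops)
  Iteration 5: CMP, SUB, ADD (3 ops)
Total: 5 iterations * 3 ops/iter = 15 operations

15


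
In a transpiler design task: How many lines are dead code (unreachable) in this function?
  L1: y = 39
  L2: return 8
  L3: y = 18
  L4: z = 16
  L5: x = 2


Analyzing control flow:
  L1: reachable (before return)
  L2: reachable (return statement)
  L3: DEAD (after return at L2)
  L4: DEAD (after return at L2)
  L5: DEAD (after return at L2)
Return at L2, total lines = 5
Dead lines: L3 through L5
Count: 3

3


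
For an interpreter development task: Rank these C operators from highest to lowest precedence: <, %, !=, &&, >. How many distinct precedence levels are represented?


Looking up precedence for each operator:
  < -> precedence 4
  % -> precedence 6
  != -> precedence 3
  && -> precedence 2
  > -> precedence 4
Sorted highest to lowest: %, <, >, !=, &&
Distinct precedence values: [6, 4, 3, 2]
Number of distinct levels: 4

4


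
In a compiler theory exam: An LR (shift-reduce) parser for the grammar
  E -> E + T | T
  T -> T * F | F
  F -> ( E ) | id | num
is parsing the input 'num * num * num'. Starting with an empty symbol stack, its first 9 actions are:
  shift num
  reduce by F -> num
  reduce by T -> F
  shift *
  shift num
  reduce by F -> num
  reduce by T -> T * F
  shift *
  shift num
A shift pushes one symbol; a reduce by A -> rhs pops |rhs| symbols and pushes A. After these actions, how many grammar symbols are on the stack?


Tracking the symbol stack through each action:
  Action 1: shift 'num' : push -> stack = [num] (size 1)
  Action 2: reduce by F -> num : pop 1, push F -> stack = [F] (size 1)
  Action 3: reduce by T -> F : pop 1, push T -> stack = [T] (size 1)
  Action 4: shift '*' : push -> stack = [T, *] (size 2)
  Action 5: shift 'num' : push -> stack = [T, *, num] (size 3)
  Action 6: reduce by F -> num : pop 1, push F -> stack = [T, *, F] (size 3)
  Action 7: reduce by T -> T * F : pop 3, push T -> stack = [T] (size 1)
  Action 8: shift '*' : push -> stack = [T, *] (size 2)
  Action 9: shift 'num' : push -> stack = [T, *, num] (size 3)
Final stack size: 3

3


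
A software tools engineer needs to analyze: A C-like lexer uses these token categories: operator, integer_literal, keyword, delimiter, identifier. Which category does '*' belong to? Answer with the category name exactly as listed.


Token: '*'
Checking categories:
  identifier: no
  integer_literal: no
  operator: YES
  keyword: no
  delimiter: no
Category: operator

operator


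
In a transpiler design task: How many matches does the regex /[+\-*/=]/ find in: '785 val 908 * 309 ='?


Pattern: /[+\-*/=]/ (operators)
Input: '785 val 908 * 309 ='
Scanning for matches:
  Match 1: '*'
  Match 2: '='
Total matches: 2

2


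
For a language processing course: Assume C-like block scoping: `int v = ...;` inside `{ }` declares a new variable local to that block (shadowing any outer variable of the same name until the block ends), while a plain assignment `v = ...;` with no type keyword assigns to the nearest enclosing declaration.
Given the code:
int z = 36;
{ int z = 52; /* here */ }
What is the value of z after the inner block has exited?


Analyzing scoping rules:
Outer scope: declares z = 36
Inner block: 'int z = 52;' declares a NEW z that shadows the outer one
When the block exits the inner z goes out of scope; the outer z was never modified -> 36
Result: 36

36


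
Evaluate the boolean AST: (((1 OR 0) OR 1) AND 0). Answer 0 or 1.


Step 1: Evaluate inner node
  1 OR 0 = 1
Step 2: Evaluate next node
  1 OR 1 = 1
Step 3: Evaluate root node
  1 AND 0 = 0

0


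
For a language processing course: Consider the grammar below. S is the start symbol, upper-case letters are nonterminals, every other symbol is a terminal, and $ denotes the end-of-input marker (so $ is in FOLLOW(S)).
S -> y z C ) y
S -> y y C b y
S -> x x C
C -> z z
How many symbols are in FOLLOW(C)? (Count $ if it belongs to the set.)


S is the start symbol and does not occur in any rule body, so FOLLOW(S) = {$}.
Examining every occurrence of C in a rule body:
  S -> y z C ) y : C is followed by terminal ')' -> add ')'
  S -> y y C b y : C is followed by terminal 'b' -> add 'b'
  S -> x x C : C is at the right end -> add FOLLOW(S) = {$}
  C -> z z : C does not occur in the body -> contributes nothing
FOLLOW(C) = {), b, $}
Count: 3

3


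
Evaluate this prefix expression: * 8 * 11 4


Parsing prefix expression: * 8 * 11 4
Step 1: Innermost operation '* 11 4'
  11 * 4 = 44
Step 2: Outer operation '* 8 [44]'
  8 * 44 = 352

352


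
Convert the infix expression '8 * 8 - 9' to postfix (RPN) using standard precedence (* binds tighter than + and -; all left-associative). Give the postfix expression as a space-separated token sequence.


Applying the shunting-yard algorithm:
  Operand 8 -> output
  Push '*' onto operator stack -> op-stack: [*]
  Operand 8 -> output
  See '-' (prec 1); top '*' (prec 2) >= it -> pop '*' to output
  Push '-' onto operator stack -> op-stack: [-]
  Operand 9 -> output
  End of input: pop '-' to output
Postfix result: 8 8 * 9 -

8 8 * 9 -


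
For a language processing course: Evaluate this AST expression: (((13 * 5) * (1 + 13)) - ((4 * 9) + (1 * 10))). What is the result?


Expression: (((13 * 5) * (1 + 13)) - ((4 * 9) + (1 * 10)))
Evaluating step by step:
  13 * 5 = 65
  1 + 13 = 14
  65 * 14 = 910
  4 * 9 = 36
  1 * 10 = 10
  36 + 10 = 46
  910 - 46 = 864
Result: 864

864


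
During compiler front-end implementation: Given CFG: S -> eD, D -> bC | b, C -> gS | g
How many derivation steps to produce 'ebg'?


Grammar: S -> eD, D -> bC | b, C -> gS | g
Deriving 'ebg':
Step 1: S -> eD => eD
Step 2: D -> bC => ebC
Step 3: C -> g => ebg
Total derivation steps: 3

3


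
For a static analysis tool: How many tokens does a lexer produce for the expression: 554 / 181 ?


Scanning '554 / 181'
Token 1: '554' -> integer_literal
Token 2: '/' -> operator
Token 3: '181' -> integer_literal
Total tokens: 3

3


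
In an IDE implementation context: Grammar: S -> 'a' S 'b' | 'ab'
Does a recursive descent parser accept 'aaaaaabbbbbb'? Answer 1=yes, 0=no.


Grammar accepts strings of the form a^n b^n (n >= 1)
Word: 'aaaaaabbbbbb'
Counting: 6 a's and 6 b's
Check: 6 == 6? Yes
Derivation (S -> aSb applied 5 time(s), then S -> ab): S => aSb => aaSbb => aaaSbbb => aaaaSbbbb => aaaaaSbbbbb => aaaaaabbbbbb
Accepted

1


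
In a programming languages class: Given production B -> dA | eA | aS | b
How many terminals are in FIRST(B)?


Production: B -> dA | eA | aS | b
Examining each alternative for leading terminals:
  B -> dA : first terminal = 'd'
  B -> eA : first terminal = 'e'
  B -> aS : first terminal = 'a'
  B -> b : first terminal = 'b'
FIRST(B) = {a, b, d, e}
Count: 4

4


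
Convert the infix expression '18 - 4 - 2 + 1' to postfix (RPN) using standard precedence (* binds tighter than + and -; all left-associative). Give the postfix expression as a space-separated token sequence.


Applying the shunting-yard algorithm:
  Operand 18 -> output
  Push '-' onto operator stack -> op-stack: [-]
  Operand 4 -> output
  See '-' (prec 1); top '-' (prec 1) >= it -> pop '-' to output
  Push '-' onto operator stack -> op-stack: [-]
  Operand 2 -> output
  See '+' (prec 1); top '-' (prec 1) >= it -> pop '-' to output
  Push '+' onto operator stack -> op-stack: [+]
  Operand 1 -> output
  End of input: pop '+' to output
Postfix result: 18 4 - 2 - 1 +

18 4 - 2 - 1 +


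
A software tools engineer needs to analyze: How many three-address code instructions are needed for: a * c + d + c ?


Expression: a * c + d + c
Generating three-address code (respecting * over +/- precedence):
  Instruction 1: t1 = a * c
  Instruction 2: t2 = t1 + d
  Instruction 3: t3 = t2 + c
Total instructions: 3

3


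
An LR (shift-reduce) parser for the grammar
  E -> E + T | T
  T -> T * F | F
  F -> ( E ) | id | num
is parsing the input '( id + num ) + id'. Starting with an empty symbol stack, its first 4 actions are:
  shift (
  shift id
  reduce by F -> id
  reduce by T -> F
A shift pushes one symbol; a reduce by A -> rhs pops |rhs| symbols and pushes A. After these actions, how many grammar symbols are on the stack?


Tracking the symbol stack through each action:
  Action 1: shift '(' : push -> stack = [(] (size 1)
  Action 2: shift 'id' : push -> stack = [(, id] (size 2)
  Action 3: reduce by F -> id : pop 1, push F -> stack = [(, F] (size 2)
  Action 4: reduce by T -> F : pop 1, push T -> stack = [(, T] (size 2)
Final stack size: 2

2


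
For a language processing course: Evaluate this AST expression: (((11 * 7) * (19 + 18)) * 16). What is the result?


Expression: (((11 * 7) * (19 + 18)) * 16)
Evaluating step by step:
  11 * 7 = 77
  19 + 18 = 37
  77 * 37 = 2849
  2849 * 16 = 45584
Result: 45584

45584


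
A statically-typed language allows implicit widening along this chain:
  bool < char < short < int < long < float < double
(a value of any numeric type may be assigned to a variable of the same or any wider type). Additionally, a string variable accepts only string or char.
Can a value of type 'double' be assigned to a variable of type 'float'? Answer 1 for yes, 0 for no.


Target variable type: float
Source value type: double
Numeric ranks: double=6, float=5
Widening allowed iff rank(source) <= rank(target): 6 <= 5? No
Result: 0

0


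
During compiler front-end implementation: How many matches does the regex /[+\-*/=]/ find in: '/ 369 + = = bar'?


Pattern: /[+\-*/=]/ (operators)
Input: '/ 369 + = = bar'
Scanning for matches:
  Match 1: '/'
  Match 2: '+'
  Match 3: '='
  Match 4: '='
Total matches: 4

4


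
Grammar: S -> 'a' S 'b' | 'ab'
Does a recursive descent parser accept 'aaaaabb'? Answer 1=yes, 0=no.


Grammar accepts strings of the form a^n b^n (n >= 1)
Word: 'aaaaabb'
Counting: 5 a's and 2 b's
Check: 5 == 2? No
Mismatch: a-count != b-count
Rejected

0


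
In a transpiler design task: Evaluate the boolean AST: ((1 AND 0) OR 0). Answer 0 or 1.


Step 1: Evaluate inner node
  1 AND 0 = 0
Step 2: Evaluate root node
  0 OR 0 = 0

0


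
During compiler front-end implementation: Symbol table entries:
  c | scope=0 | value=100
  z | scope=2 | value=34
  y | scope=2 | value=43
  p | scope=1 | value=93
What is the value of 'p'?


Searching symbol table for 'p':
  c | scope=0 | value=100
  z | scope=2 | value=34
  y | scope=2 | value=43
  p | scope=1 | value=93 <- MATCH
Found 'p' at scope 1 with value 93

93


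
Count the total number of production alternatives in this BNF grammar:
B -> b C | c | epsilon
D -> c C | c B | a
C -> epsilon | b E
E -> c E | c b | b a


Counting alternatives per rule:
  B: 3 alternative(s)
  D: 3 alternative(s)
  C: 2 alternative(s)
  E: 3 alternative(s)
Sum: 3 + 3 + 2 + 3 = 11

11


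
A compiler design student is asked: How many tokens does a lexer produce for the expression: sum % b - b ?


Scanning 'sum % b - b'
Token 1: 'sum' -> identifier
Token 2: '%' -> operator
Token 3: 'b' -> identifier
Token 4: '-' -> operator
Token 5: 'b' -> identifier
Total tokens: 5

5


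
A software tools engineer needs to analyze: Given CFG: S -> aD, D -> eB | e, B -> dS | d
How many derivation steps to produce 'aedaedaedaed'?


Grammar: S -> aD, D -> eB | e, B -> dS | d
Deriving 'aedaedaedaed':
Step 1: S -> aD => aD
Step 2: D -> eB => aeB
Step 3: B -> dS => aedS
Step 4: S -> aD => aedaD
Step 5: D -> eB => aedaeB
Step 6: B -> dS => aedaedS
Step 7: S -> aD => aedaedaD
Step 8: D -> eB => aedaedaeB
Step 9: B -> dS => aedaedaedS
Step 10: S -> aD => aedaedaedaD
Step 11: D -> eB => aedaedaedaeB
Step 12: B -> d => aedaedaedaed
Total derivation steps: 12

12


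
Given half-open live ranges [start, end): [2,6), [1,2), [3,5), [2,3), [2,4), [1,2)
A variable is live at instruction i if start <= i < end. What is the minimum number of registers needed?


Live ranges:
  Var0: [2, 6)
  Var1: [1, 2)
  Var2: [3, 5)
  Var3: [2, 3)
  Var4: [2, 4)
  Var5: [1, 2)
Sweep-line events (position, delta, active):
  pos=1 start -> active=1
  pos=1 start -> active=2
  pos=2 end -> active=1
  pos=2 end -> active=0
  pos=2 start -> active=1
  pos=2 start -> active=2
  pos=2 start -> active=3
  pos=3 end -> active=2
  pos=3 start -> active=3
  pos=4 end -> active=2
  pos=5 end -> active=1
  pos=6 end -> active=0
Maximum simultaneous active: 3
Minimum registers needed: 3

3


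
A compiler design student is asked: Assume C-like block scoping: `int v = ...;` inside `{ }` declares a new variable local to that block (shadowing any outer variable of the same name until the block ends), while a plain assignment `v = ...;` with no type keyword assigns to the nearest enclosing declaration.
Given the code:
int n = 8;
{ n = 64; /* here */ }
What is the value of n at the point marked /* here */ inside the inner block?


Analyzing scoping rules:
Outer scope: declares n = 8
Inner block: 'n = 64;' has no type keyword, so it is an assignment to the outer n (no shadowing)
Inside the block, after the assignment -> 64
Result: 64

64


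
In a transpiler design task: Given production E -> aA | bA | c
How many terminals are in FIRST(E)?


Production: E -> aA | bA | c
Examining each alternative for leading terminals:
  E -> aA : first terminal = 'a'
  E -> bA : first terminal = 'b'
  E -> c : first terminal = 'c'
FIRST(E) = {a, b, c}
Count: 3

3


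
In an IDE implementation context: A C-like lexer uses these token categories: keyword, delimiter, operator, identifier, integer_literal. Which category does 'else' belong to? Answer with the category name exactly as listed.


Token: 'else'
Checking categories:
  identifier: no
  integer_literal: no
  operator: no
  keyword: YES
  delimiter: no
Category: keyword

keyword


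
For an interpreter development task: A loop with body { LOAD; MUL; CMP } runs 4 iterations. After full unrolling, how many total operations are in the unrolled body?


Loop body operations: LOAD, MUL, CMP (3 ops per iteration)
Unrolling 4 iterations:
  Iteration 1: LOAD, MUL, CMP (3 ops)
  Iteration 2: LOAD, MUL, CMP (3 ops)
  Iteration 3: LOAD, MUL, CMP (3 ops)
  Iteration 4: LOAD, MUL, CMP (3 ops)
Total: 4 iterations * 3 ops/iter = 12 operations

12


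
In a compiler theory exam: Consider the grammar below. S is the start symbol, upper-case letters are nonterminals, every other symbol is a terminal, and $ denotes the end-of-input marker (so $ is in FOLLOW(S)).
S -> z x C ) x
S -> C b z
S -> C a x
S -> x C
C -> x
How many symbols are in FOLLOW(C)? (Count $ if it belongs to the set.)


S is the start symbol and does not occur in any rule body, so FOLLOW(S) = {$}.
Examining every occurrence of C in a rule body:
  S -> z x C ) x : C is followed by terminal ')' -> add ')'
  S -> C b z : C is followed by terminal 'b' -> add 'b'
  S -> C a x : C is followed by terminal 'a' -> add 'a'
  S -> x C : C is at the right end -> add FOLLOW(S) = {$}
  C -> x : C does not occur in the body -> contributes nothing
FOLLOW(C) = {), a, b, $}
Count: 4

4


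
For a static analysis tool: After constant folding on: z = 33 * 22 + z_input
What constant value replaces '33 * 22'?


Identifying constant sub-expression:
  Original: z = 33 * 22 + z_input
  33 and 22 are both compile-time constants
  Evaluating: 33 * 22 = 726
  After folding: z = 726 + z_input

726


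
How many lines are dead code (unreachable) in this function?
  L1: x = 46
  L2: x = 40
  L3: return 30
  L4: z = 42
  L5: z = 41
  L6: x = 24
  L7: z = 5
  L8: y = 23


Analyzing control flow:
  L1: reachable (before return)
  L2: reachable (before return)
  L3: reachable (return statement)
  L4: DEAD (after return at L3)
  L5: DEAD (after return at L3)
  L6: DEAD (after return at L3)
  L7: DEAD (after return at L3)
  L8: DEAD (after return at L3)
Return at L3, total lines = 8
Dead lines: L4 through L8
Count: 5

5


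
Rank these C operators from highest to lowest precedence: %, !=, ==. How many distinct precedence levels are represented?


Looking up precedence for each operator:
  % -> precedence 6
  != -> precedence 3
  == -> precedence 3
Sorted highest to lowest: %, !=, ==
Distinct precedence values: [6, 3]
Number of distinct levels: 2

2


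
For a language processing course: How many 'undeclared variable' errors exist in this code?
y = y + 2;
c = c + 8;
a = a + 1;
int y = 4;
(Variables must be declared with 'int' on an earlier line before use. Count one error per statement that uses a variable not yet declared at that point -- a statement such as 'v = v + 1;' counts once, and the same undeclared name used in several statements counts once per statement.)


Scanning code line by line:
  Line 1: use 'y' -> ERROR (undeclared)
  Line 2: use 'c' -> ERROR (undeclared)
  Line 3: use 'a' -> ERROR (undeclared)
  Line 4: declare 'y' -> declared = ['y']
Total undeclared variable errors: 3

3


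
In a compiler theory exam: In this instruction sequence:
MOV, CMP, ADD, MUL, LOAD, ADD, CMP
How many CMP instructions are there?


Scanning instruction sequence for CMP:
  Position 1: MOV
  Position 2: CMP <- MATCH
  Position 3: ADD
  Position 4: MUL
  Position 5: LOAD
  Position 6: ADD
  Position 7: CMP <- MATCH
Matches at positions: [2, 7]
Total CMP count: 2

2


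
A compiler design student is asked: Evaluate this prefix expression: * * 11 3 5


Parsing prefix expression: * * 11 3 5
Step 1: Innermost operation '* 11 3'
  11 * 3 = 33
Step 2: Outer operation '* [33] 5'
  33 * 5 = 165

165


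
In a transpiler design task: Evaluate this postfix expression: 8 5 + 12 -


Processing tokens left to right:
Push 8, Push 5
Pop 8 and 5, compute 8 + 5 = 13, push 13
Push 12
Pop 13 and 12, compute 13 - 12 = 1, push 1
Stack result: 1

1


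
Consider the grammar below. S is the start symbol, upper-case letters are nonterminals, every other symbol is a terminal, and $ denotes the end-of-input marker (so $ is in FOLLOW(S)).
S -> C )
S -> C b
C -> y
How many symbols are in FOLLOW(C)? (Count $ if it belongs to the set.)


S is the start symbol and does not occur in any rule body, so FOLLOW(S) = {$}.
Examining every occurrence of C in a rule body:
  S -> C ) : C is followed by terminal ')' -> add ')'
  S -> C b : C is followed by terminal 'b' -> add 'b'
  C -> y : C does not occur in the body -> contributes nothing
FOLLOW(C) = {), b}
Count: 2

2


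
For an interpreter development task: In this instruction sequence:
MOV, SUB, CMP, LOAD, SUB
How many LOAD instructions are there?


Scanning instruction sequence for LOAD:
  Position 1: MOV
  Position 2: SUB
  Position 3: CMP
  Position 4: LOAD <- MATCH
  Position 5: SUB
Matches at positions: [4]
Total LOAD count: 1

1


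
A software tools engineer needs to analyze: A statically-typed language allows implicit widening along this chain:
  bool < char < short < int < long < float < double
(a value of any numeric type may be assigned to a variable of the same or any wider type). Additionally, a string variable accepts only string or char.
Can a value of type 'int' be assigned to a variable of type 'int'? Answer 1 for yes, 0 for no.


Target variable type: int
Source value type: int
Numeric ranks: int=3, int=3
Widening allowed iff rank(source) <= rank(target): 3 <= 3? Yes
Result: 1

1


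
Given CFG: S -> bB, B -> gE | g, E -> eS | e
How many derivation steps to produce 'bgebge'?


Grammar: S -> bB, B -> gE | g, E -> eS | e
Deriving 'bgebge':
Step 1: S -> bB => bB
Step 2: B -> gE => bgE
Step 3: E -> eS => bgeS
Step 4: S -> bB => bgebB
Step 5: B -> gE => bgebgE
Step 6: E -> e => bgebge
Total derivation steps: 6

6


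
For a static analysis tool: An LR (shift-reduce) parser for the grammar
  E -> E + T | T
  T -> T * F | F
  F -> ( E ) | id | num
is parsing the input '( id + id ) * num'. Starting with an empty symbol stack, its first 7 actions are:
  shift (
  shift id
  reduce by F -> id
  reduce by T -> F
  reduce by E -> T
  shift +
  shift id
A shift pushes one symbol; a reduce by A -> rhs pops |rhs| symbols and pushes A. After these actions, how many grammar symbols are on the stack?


Tracking the symbol stack through each action:
  Action 1: shift '(' : push -> stack = [(] (size 1)
  Action 2: shift 'id' : push -> stack = [(, id] (size 2)
  Action 3: reduce by F -> id : pop 1, push F -> stack = [(, F] (size 2)
  Action 4: reduce by T -> F : pop 1, push T -> stack = [(, T] (size 2)
  Action 5: reduce by E -> T : pop 1, push E -> stack = [(, E] (size 2)
  Action 6: shift '+' : push -> stack = [(, E, +] (size 3)
  Action 7: shift 'id' : push -> stack = [(, E, +, id] (size 4)
Final stack size: 4

4


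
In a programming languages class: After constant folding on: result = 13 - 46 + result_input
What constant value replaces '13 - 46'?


Identifying constant sub-expression:
  Original: result = 13 - 46 + result_input
  13 and 46 are both compile-time constants
  Evaluating: 13 - 46 = -33
  After folding: result = -33 + result_input

-33


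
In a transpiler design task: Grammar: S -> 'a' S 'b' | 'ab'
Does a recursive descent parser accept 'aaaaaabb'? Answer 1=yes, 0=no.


Grammar accepts strings of the form a^n b^n (n >= 1)
Word: 'aaaaaabb'
Counting: 6 a's and 2 b's
Check: 6 == 2? No
Mismatch: a-count != b-count
Rejected

0


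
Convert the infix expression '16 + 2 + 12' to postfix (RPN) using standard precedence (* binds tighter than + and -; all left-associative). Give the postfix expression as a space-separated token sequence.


Applying the shunting-yard algorithm:
  Operand 16 -> output
  Push '+' onto operator stack -> op-stack: [+]
  Operand 2 -> output
  See '+' (prec 1); top '+' (prec 1) >= it -> pop '+' to output
  Push '+' onto operator stack -> op-stack: [+]
  Operand 12 -> output
  End of input: pop '+' to output
Postfix result: 16 2 + 12 +

16 2 + 12 +


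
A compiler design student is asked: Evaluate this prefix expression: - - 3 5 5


Parsing prefix expression: - - 3 5 5
Step 1: Innermost operation '- 3 5'
  3 - 5 = -2
Step 2: Outer operation '- [-2] 5'
  -2 - 5 = -7

-7


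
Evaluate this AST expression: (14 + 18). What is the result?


Expression: (14 + 18)
Evaluating step by step:
  14 + 18 = 32
Result: 32

32


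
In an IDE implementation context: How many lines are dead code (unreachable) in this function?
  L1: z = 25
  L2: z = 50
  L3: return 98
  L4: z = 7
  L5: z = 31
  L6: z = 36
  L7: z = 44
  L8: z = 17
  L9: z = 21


Analyzing control flow:
  L1: reachable (before return)
  L2: reachable (before return)
  L3: reachable (return statement)
  L4: DEAD (after return at L3)
  L5: DEAD (after return at L3)
  L6: DEAD (after return at L3)
  L7: DEAD (after return at L3)
  L8: DEAD (after return at L3)
  L9: DEAD (after return at L3)
Return at L3, total lines = 9
Dead lines: L4 through L9
Count: 6

6


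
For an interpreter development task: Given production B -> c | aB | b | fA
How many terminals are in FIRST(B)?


Production: B -> c | aB | b | fA
Examining each alternative for leading terminals:
  B -> c : first terminal = 'c'
  B -> aB : first terminal = 'a'
  B -> b : first terminal = 'b'
  B -> fA : first terminal = 'f'
FIRST(B) = {a, b, c, f}
Count: 4

4


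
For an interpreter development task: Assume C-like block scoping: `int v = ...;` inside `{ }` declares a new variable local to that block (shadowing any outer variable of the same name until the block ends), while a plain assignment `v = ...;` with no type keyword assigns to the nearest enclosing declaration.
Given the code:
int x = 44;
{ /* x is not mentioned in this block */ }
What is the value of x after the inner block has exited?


Analyzing scoping rules:
Outer scope: declares x = 44
Inner block: x is neither redeclared nor assigned -> unchanged
After the block -> 44
Result: 44

44


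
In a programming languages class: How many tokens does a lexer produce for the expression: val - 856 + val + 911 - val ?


Scanning 'val - 856 + val + 911 - val'
Token 1: 'val' -> identifier
Token 2: '-' -> operator
Token 3: '856' -> integer_literal
Token 4: '+' -> operator
Token 5: 'val' -> identifier
Token 6: '+' -> operator
Token 7: '911' -> integer_literal
Token 8: '-' -> operator
Token 9: 'val' -> identifier
Total tokens: 9

9


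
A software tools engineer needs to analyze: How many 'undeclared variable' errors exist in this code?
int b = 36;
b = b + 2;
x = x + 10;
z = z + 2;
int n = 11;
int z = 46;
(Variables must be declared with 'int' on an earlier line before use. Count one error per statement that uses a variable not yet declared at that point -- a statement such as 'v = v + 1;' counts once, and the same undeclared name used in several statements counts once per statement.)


Scanning code line by line:
  Line 1: declare 'b' -> declared = ['b']
  Line 2: use 'b' -> OK (declared)
  Line 3: use 'x' -> ERROR (undeclared)
  Line 4: use 'z' -> ERROR (undeclared)
  Line 5: declare 'n' -> declared = ['b', 'n']
  Line 6: declare 'z' -> declared = ['b', 'n', 'z']
Total undeclared variable errors: 2

2


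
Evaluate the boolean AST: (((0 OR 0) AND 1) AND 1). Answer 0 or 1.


Step 1: Evaluate inner node
  0 OR 0 = 0
Step 2: Evaluate next node
  0 AND 1 = 0
Step 3: Evaluate root node
  0 AND 1 = 0

0


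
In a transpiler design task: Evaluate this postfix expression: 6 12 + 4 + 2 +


Processing tokens left to right:
Push 6, Push 12
Pop 6 and 12, compute 6 + 12 = 18, push 18
Push 4
Pop 18 and 4, compute 18 + 4 = 22, push 22
Push 2
Pop 22 and 2, compute 22 + 2 = 24, push 24
Stack result: 24

24


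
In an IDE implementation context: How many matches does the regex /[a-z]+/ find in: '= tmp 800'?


Pattern: /[a-z]+/ (identifiers)
Input: '= tmp 800'
Scanning for matches:
  Match 1: 'tmp'
Total matches: 1

1


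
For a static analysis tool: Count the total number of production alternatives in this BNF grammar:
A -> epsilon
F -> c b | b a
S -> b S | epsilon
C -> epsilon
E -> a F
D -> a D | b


Counting alternatives per rule:
  A: 1 alternative(s)
  F: 2 alternative(s)
  S: 2 alternative(s)
  C: 1 alternative(s)
  E: 1 alternative(s)
  D: 2 alternative(s)
Sum: 1 + 2 + 2 + 1 + 1 + 2 = 9

9


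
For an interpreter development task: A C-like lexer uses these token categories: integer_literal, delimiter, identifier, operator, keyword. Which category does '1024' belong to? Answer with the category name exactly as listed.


Token: '1024'
Checking categories:
  identifier: no
  integer_literal: YES
  operator: no
  keyword: no
  delimiter: no
Category: integer_literal

integer_literal


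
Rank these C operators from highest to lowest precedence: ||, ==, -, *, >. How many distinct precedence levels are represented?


Looking up precedence for each operator:
  || -> precedence 1
  == -> precedence 3
  - -> precedence 5
  * -> precedence 6
  > -> precedence 4
Sorted highest to lowest: *, -, >, ==, ||
Distinct precedence values: [6, 5, 4, 3, 1]
Number of distinct levels: 5

5


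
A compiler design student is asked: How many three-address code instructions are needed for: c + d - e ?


Expression: c + d - e
Generating three-address code (respecting * over +/- precedence):
  Instruction 1: t1 = c + d
  Instruction 2: t2 = t1 - e
Total instructions: 2

2


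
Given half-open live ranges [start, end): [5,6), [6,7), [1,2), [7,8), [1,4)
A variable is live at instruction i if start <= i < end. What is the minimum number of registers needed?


Live ranges:
  Var0: [5, 6)
  Var1: [6, 7)
  Var2: [1, 2)
  Var3: [7, 8)
  Var4: [1, 4)
Sweep-line events (position, delta, active):
  pos=1 start -> active=1
  pos=1 start -> active=2
  pos=2 end -> active=1
  pos=4 end -> active=0
  pos=5 start -> active=1
  pos=6 end -> active=0
  pos=6 start -> active=1
  pos=7 end -> active=0
  pos=7 start -> active=1
  pos=8 end -> active=0
Maximum simultaneous active: 2
Minimum registers needed: 2

2


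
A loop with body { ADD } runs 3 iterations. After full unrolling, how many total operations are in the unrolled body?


Loop body operations: ADD (1 op per iteration)
Unrolling 3 iterations:
  Iteration 1: ADD (1 ops)
  Iteration 2: ADD (1 ops)
  Iteration 3: ADD (1 ops)
Total: 3 iterations * 1 ops/iter = 3 operations

3


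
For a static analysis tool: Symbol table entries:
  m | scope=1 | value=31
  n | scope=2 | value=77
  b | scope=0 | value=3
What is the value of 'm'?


Searching symbol table for 'm':
  m | scope=1 | value=31 <- MATCH
  n | scope=2 | value=77
  b | scope=0 | value=3
Found 'm' at scope 1 with value 31

31


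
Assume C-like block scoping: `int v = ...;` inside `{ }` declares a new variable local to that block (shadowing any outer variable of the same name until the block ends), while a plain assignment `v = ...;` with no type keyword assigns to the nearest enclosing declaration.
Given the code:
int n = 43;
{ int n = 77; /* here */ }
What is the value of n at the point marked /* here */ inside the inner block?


Analyzing scoping rules:
Outer scope: declares n = 43
Inner block: 'int n = 77;' declares a NEW n that shadows the outer one
Inside the block the inner declaration is in scope -> 77
Result: 77

77


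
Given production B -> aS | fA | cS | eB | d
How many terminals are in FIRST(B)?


Production: B -> aS | fA | cS | eB | d
Examining each alternative for leading terminals:
  B -> aS : first terminal = 'a'
  B -> fA : first terminal = 'f'
  B -> cS : first terminal = 'c'
  B -> eB : first terminal = 'e'
  B -> d : first terminal = 'd'
FIRST(B) = {a, c, d, e, f}
Count: 5

5


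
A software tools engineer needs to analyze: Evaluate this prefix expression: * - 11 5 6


Parsing prefix expression: * - 11 5 6
Step 1: Innermost operation '- 11 5'
  11 - 5 = 6
Step 2: Outer operation '* [6] 6'
  6 * 6 = 36

36


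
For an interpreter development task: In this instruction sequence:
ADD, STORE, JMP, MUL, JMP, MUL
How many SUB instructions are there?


Scanning instruction sequence for SUB:
  Position 1: ADD
  Position 2: STORE
  Position 3: JMP
  Position 4: MUL
  Position 5: JMP
  Position 6: MUL
Matches at positions: []
Total SUB count: 0

0


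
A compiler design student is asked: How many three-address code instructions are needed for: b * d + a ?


Expression: b * d + a
Generating three-address code (respecting * over +/- precedence):
  Instruction 1: t1 = b * d
  Instruction 2: t2 = t1 + a
Total instructions: 2

2


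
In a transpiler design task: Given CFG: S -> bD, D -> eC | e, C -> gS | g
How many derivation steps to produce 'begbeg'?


Grammar: S -> bD, D -> eC | e, C -> gS | g
Deriving 'begbeg':
Step 1: S -> bD => bD
Step 2: D -> eC => beC
Step 3: C -> gS => begS
Step 4: S -> bD => begbD
Step 5: D -> eC => begbeC
Step 6: C -> g => begbeg
Total derivation steps: 6

6


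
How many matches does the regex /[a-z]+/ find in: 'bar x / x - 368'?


Pattern: /[a-z]+/ (identifiers)
Input: 'bar x / x - 368'
Scanning for matches:
  Match 1: 'bar'
  Match 2: 'x'
  Match 3: 'x'
Total matches: 3

3


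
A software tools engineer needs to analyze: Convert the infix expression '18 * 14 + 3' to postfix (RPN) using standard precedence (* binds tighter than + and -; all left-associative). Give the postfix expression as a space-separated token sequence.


Applying the shunting-yard algorithm:
  Operand 18 -> output
  Push '*' onto operator stack -> op-stack: [*]
  Operand 14 -> output
  See '+' (prec 1); top '*' (prec 2) >= it -> pop '*' to output
  Push '+' onto operator stack -> op-stack: [+]
  Operand 3 -> output
  End of input: pop '+' to output
Postfix result: 18 14 * 3 +

18 14 * 3 +


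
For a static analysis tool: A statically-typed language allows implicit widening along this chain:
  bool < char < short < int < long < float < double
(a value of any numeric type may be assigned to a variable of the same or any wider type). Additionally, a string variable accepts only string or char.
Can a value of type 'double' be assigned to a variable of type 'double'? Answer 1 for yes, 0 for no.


Target variable type: double
Source value type: double
Numeric ranks: double=6, double=6
Widening allowed iff rank(source) <= rank(target): 6 <= 6? Yes
Result: 1

1


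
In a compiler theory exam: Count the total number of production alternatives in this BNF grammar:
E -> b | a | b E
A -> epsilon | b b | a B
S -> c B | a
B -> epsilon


Counting alternatives per rule:
  E: 3 alternative(s)
  A: 3 alternative(s)
  S: 2 alternative(s)
  B: 1 alternative(s)
Sum: 3 + 3 + 2 + 1 = 9

9


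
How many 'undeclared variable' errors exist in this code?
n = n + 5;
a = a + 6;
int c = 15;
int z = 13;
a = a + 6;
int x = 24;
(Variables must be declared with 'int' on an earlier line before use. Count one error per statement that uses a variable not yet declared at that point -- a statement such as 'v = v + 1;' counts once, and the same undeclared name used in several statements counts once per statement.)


Scanning code line by line:
  Line 1: use 'n' -> ERROR (undeclared)
  Line 2: use 'a' -> ERROR (undeclared)
  Line 3: declare 'c' -> declared = ['c']
  Line 4: declare 'z' -> declared = ['c', 'z']
  Line 5: use 'a' -> ERROR (undeclared)
  Line 6: declare 'x' -> declared = ['c', 'x', 'z']
Total undeclared variable errors: 3

3


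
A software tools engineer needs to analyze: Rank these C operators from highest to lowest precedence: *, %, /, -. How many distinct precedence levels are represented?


Looking up precedence for each operator:
  * -> precedence 6
  % -> precedence 6
  / -> precedence 6
  - -> precedence 5
Sorted highest to lowest: *, %, /, -
Distinct precedence values: [6, 5]
Number of distinct levels: 2

2


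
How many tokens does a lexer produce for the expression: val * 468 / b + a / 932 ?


Scanning 'val * 468 / b + a / 932'
Token 1: 'val' -> identifier
Token 2: '*' -> operator
Token 3: '468' -> integer_literal
Token 4: '/' -> operator
Token 5: 'b' -> identifier
Token 6: '+' -> operator
Token 7: 'a' -> identifier
Token 8: '/' -> operator
Token 9: '932' -> integer_literal
Total tokens: 9

9


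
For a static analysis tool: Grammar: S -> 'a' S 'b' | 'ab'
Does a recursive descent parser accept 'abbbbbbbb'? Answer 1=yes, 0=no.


Grammar accepts strings of the form a^n b^n (n >= 1)
Word: 'abbbbbbbb'
Counting: 1 a's and 8 b's
Check: 1 == 8? No
Mismatch: a-count != b-count
Rejected

0


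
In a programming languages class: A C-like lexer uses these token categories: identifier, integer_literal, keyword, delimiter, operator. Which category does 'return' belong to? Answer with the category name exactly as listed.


Token: 'return'
Checking categories:
  identifier: no
  integer_literal: no
  operator: no
  keyword: YES
  delimiter: no
Category: keyword

keyword


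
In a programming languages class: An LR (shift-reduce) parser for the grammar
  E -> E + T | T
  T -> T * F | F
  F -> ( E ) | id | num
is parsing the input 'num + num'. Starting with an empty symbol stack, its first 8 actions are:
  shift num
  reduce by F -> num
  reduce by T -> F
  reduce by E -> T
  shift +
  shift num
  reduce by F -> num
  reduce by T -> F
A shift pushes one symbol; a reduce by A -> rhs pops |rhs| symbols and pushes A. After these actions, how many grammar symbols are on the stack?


Tracking the symbol stack through each action:
  Action 1: shift 'num' : push -> stack = [num] (size 1)
  Action 2: reduce by F -> num : pop 1, push F -> stack = [F] (size 1)
  Action 3: reduce by T -> F : pop 1, push T -> stack = [T] (size 1)
  Action 4: reduce by E -> T : pop 1, push E -> stack = [E] (size 1)
  Action 5: shift '+' : push -> stack = [E, +] (size 2)
  Action 6: shift 'num' : push -> stack = [E, +, num] (size 3)
  Action 7: reduce by F -> num : pop 1, push F -> stack = [E, +, F] (size 3)
  Action 8: reduce by T -> F : pop 1, push T -> stack = [E, +, T] (size 3)
Final stack size: 3

3
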